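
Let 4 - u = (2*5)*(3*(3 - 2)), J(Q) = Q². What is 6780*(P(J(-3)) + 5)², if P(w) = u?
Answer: 2989980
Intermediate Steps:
u = -26 (u = 4 - 2*5*3*(3 - 2) = 4 - 10*3*1 = 4 - 10*3 = 4 - 1*30 = 4 - 30 = -26)
P(w) = -26
6780*(P(J(-3)) + 5)² = 6780*(-26 + 5)² = 6780*(-21)² = 6780*441 = 2989980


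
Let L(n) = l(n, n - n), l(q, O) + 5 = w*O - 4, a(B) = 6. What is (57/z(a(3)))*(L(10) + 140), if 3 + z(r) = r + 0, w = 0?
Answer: 2489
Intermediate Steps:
z(r) = -3 + r (z(r) = -3 + (r + 0) = -3 + r)
l(q, O) = -9 (l(q, O) = -5 + (0*O - 4) = -5 + (0 - 4) = -5 - 4 = -9)
L(n) = -9
(57/z(a(3)))*(L(10) + 140) = (57/(-3 + 6))*(-9 + 140) = (57/3)*131 = (57*(⅓))*131 = 19*131 = 2489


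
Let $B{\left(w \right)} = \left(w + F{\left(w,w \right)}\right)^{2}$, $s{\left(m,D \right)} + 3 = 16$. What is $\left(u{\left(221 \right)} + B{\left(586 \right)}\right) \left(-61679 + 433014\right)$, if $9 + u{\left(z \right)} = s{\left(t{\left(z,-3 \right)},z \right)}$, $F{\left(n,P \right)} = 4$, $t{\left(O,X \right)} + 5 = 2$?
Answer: $129263198840$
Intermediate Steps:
$t{\left(O,X \right)} = -3$ ($t{\left(O,X \right)} = -5 + 2 = -3$)
$s{\left(m,D \right)} = 13$ ($s{\left(m,D \right)} = -3 + 16 = 13$)
$B{\left(w \right)} = \left(4 + w\right)^{2}$ ($B{\left(w \right)} = \left(w + 4\right)^{2} = \left(4 + w\right)^{2}$)
$u{\left(z \right)} = 4$ ($u{\left(z \right)} = -9 + 13 = 4$)
$\left(u{\left(221 \right)} + B{\left(586 \right)}\right) \left(-61679 + 433014\right) = \left(4 + \left(4 + 586\right)^{2}\right) \left(-61679 + 433014\right) = \left(4 + 590^{2}\right) 371335 = \left(4 + 348100\right) 371335 = 348104 \cdot 371335 = 129263198840$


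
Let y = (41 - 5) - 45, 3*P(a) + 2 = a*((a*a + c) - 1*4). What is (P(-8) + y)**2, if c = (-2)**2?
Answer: 292681/9 ≈ 32520.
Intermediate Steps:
c = 4
P(a) = -2/3 + a**3/3 (P(a) = -2/3 + (a*((a*a + 4) - 1*4))/3 = -2/3 + (a*((a**2 + 4) - 4))/3 = -2/3 + (a*((4 + a**2) - 4))/3 = -2/3 + (a*a**2)/3 = -2/3 + a**3/3)
y = -9 (y = 36 - 45 = -9)
(P(-8) + y)**2 = ((-2/3 + (1/3)*(-8)**3) - 9)**2 = ((-2/3 + (1/3)*(-512)) - 9)**2 = ((-2/3 - 512/3) - 9)**2 = (-514/3 - 9)**2 = (-541/3)**2 = 292681/9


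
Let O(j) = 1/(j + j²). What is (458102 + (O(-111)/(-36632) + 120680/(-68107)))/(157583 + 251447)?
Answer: 13954958626173724373/12460148188004431200 ≈ 1.1200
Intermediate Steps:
(458102 + (O(-111)/(-36632) + 120680/(-68107)))/(157583 + 251447) = (458102 + ((1/((-111)*(1 - 111)))/(-36632) + 120680/(-68107)))/(157583 + 251447) = (458102 + (-1/111/(-110)*(-1/36632) + 120680*(-1/68107)))/409030 = (458102 + (-1/111*(-1/110)*(-1/36632) - 120680/68107))*(1/409030) = (458102 + ((1/12210)*(-1/36632) - 120680/68107))*(1/409030) = (458102 + (-1/447276720 - 120680/68107))*(1/409030) = (458102 - 53977354637707/30462675569040)*(1/409030) = (13954958626173724373/30462675569040)*(1/409030) = 13954958626173724373/12460148188004431200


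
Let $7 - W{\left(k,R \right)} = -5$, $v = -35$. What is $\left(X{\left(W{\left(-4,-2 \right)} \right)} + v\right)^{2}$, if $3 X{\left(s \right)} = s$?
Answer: $961$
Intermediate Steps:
$W{\left(k,R \right)} = 12$ ($W{\left(k,R \right)} = 7 - -5 = 7 + 5 = 12$)
$X{\left(s \right)} = \frac{s}{3}$
$\left(X{\left(W{\left(-4,-2 \right)} \right)} + v\right)^{2} = \left(\frac{1}{3} \cdot 12 - 35\right)^{2} = \left(4 - 35\right)^{2} = \left(-31\right)^{2} = 961$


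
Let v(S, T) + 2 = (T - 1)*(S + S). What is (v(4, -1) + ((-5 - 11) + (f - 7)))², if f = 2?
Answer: 1521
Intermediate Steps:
v(S, T) = -2 + 2*S*(-1 + T) (v(S, T) = -2 + (T - 1)*(S + S) = -2 + (-1 + T)*(2*S) = -2 + 2*S*(-1 + T))
(v(4, -1) + ((-5 - 11) + (f - 7)))² = ((-2 - 2*4 + 2*4*(-1)) + ((-5 - 11) + (2 - 7)))² = ((-2 - 8 - 8) + (-16 - 5))² = (-18 - 21)² = (-39)² = 1521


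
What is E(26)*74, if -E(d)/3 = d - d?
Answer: 0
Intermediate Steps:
E(d) = 0 (E(d) = -3*(d - d) = -3*0 = 0)
E(26)*74 = 0*74 = 0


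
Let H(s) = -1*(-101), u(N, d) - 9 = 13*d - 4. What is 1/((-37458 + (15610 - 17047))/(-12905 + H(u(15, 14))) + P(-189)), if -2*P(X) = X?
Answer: 4268/416291 ≈ 0.010252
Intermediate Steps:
P(X) = -X/2
u(N, d) = 5 + 13*d (u(N, d) = 9 + (13*d - 4) = 9 + (-4 + 13*d) = 5 + 13*d)
H(s) = 101
1/((-37458 + (15610 - 17047))/(-12905 + H(u(15, 14))) + P(-189)) = 1/((-37458 + (15610 - 17047))/(-12905 + 101) - 1/2*(-189)) = 1/((-37458 - 1437)/(-12804) + 189/2) = 1/(-38895*(-1/12804) + 189/2) = 1/(12965/4268 + 189/2) = 1/(416291/4268) = 4268/416291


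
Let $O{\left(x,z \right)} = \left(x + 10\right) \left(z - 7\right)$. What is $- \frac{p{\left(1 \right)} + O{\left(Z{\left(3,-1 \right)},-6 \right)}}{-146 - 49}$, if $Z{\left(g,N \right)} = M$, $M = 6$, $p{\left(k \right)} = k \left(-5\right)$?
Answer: $- \frac{71}{65} \approx -1.0923$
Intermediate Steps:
$p{\left(k \right)} = - 5 k$
$Z{\left(g,N \right)} = 6$
$O{\left(x,z \right)} = \left(-7 + z\right) \left(10 + x\right)$ ($O{\left(x,z \right)} = \left(10 + x\right) \left(-7 + z\right) = \left(-7 + z\right) \left(10 + x\right)$)
$- \frac{p{\left(1 \right)} + O{\left(Z{\left(3,-1 \right)},-6 \right)}}{-146 - 49} = - \frac{\left(-5\right) 1 + \left(-70 - 42 + 10 \left(-6\right) + 6 \left(-6\right)\right)}{-146 - 49} = - \frac{-5 - 208}{-195} = - \frac{\left(-5 - 208\right) \left(-1\right)}{195} = - \frac{\left(-213\right) \left(-1\right)}{195} = \left(-1\right) \frac{71}{65} = - \frac{71}{65}$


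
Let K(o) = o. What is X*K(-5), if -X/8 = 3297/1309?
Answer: 18840/187 ≈ 100.75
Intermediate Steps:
X = -3768/187 (X = -26376/1309 = -8*471/187 = -3768/187 ≈ -20.150)
X*K(-5) = -3768/187*(-5) = 18840/187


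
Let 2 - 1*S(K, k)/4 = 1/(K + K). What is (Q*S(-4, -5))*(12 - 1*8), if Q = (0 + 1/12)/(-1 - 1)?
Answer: -17/12 ≈ -1.4167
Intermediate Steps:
S(K, k) = 8 - 2/K (S(K, k) = 8 - 4/(K + K) = 8 - 4*1/(2*K) = 8 - 2/K)
Q = -1/24 (Q = (0 + 1/12)/(-2) = (1/12)*(-½) = -1/24 ≈ -0.041667)
(Q*S(-4, -5))*(12 - 1*8) = (-(8 - 2/(-4))/24)*(12 - 1*8) = (-(8 - 2*(-¼))/24)*(12 - 8) = -(8 + ½)/24*4 = -1/24*17/2*4 = -17/48*4 = -17/12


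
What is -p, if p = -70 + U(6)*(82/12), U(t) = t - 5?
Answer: 379/6 ≈ 63.167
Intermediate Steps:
U(t) = -5 + t
p = -379/6 (p = -70 + (-5 + 6)*(82/12) = -70 + 1*(82*(1/12)) = -70 + 1*(41/6) = -70 + 41/6 = -379/6 ≈ -63.167)
-p = -1*(-379/6) = 379/6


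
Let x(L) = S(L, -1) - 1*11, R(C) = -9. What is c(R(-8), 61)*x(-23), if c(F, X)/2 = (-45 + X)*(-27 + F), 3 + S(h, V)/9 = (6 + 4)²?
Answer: -993024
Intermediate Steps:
S(h, V) = 873 (S(h, V) = -27 + 9*(6 + 4)² = -27 + 9*10² = -27 + 9*100 = -27 + 900 = 873)
c(F, X) = 2*(-45 + X)*(-27 + F) (c(F, X) = 2*((-45 + X)*(-27 + F)) = 2*(-45 + X)*(-27 + F))
x(L) = 862 (x(L) = 873 - 1*11 = 873 - 11 = 862)
c(R(-8), 61)*x(-23) = (2430 - 90*(-9) - 54*61 + 2*(-9)*61)*862 = (2430 + 810 - 3294 - 1098)*862 = -1152*862 = -993024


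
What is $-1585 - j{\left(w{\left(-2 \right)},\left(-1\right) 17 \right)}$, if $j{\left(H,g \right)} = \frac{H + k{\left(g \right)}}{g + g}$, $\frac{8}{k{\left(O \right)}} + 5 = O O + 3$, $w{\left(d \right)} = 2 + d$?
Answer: $- \frac{7733211}{4879} \approx -1585.0$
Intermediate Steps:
$k{\left(O \right)} = \frac{8}{-2 + O^{2}}$ ($k{\left(O \right)} = \frac{8}{-5 + \left(O O + 3\right)} = \frac{8}{-5 + \left(O^{2} + 3\right)} = \frac{8}{-5 + \left(3 + O^{2}\right)} = \frac{8}{-2 + O^{2}}$)
$j{\left(H,g \right)} = \frac{H + \frac{8}{-2 + g^{2}}}{2 g}$ ($j{\left(H,g \right)} = \frac{H + \frac{8}{-2 + g^{2}}}{g + g} = \frac{H + \frac{8}{-2 + g^{2}}}{2 g}$)
$-1585 - j{\left(w{\left(-2 \right)},\left(-1\right) 17 \right)} = -1585 - \frac{8 + \left(2 - 2\right) \left(-2 + \left(\left(-1\right) 17\right)^{2}\right)}{2 \left(\left(-1\right) 17\right) \left(-2 + \left(\left(-1\right) 17\right)^{2}\right)} = -1585 - \frac{8 + 0 \left(-2 + \left(-17\right)^{2}\right)}{2 \left(-17\right) \left(-2 + \left(-17\right)^{2}\right)} = -1585 - \frac{1}{2} \left(- \frac{1}{17}\right) \frac{1}{-2 + 289} \left(8 + 0 \left(-2 + 289\right)\right) = -1585 - \frac{1}{2} \left(- \frac{1}{17}\right) \frac{1}{287} \left(8 + 0 \cdot 287\right) = -1585 - \frac{1}{2} \left(- \frac{1}{17}\right) \frac{1}{287} \left(8 + 0\right) = -1585 - \frac{1}{2} \left(- \frac{1}{17}\right) \frac{1}{287} \cdot 8 = -1585 - - \frac{4}{4879} = -1585 + \frac{4}{4879} = - \frac{7733211}{4879}$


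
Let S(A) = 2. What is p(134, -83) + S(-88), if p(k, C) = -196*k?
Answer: -26262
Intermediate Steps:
p(134, -83) + S(-88) = -196*134 + 2 = -26264 + 2 = -26262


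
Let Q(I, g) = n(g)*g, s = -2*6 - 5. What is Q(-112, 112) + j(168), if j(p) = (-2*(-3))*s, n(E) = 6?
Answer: 570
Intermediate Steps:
s = -17 (s = -12 - 5 = -17)
Q(I, g) = 6*g
j(p) = -102 (j(p) = -2*(-3)*(-17) = 6*(-17) = -102)
Q(-112, 112) + j(168) = 6*112 - 102 = 672 - 102 = 570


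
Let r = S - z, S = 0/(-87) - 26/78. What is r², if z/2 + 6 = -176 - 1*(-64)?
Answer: 499849/9 ≈ 55539.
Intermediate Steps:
z = -236 (z = -12 + 2*(-176 - 1*(-64)) = -12 + 2*(-176 + 64) = -12 + 2*(-112) = -12 - 224 = -236)
S = -⅓ (S = 0*(-1/87) - 26*1/78 = 0 - ⅓ = -⅓ ≈ -0.33333)
r = 707/3 (r = -⅓ - 1*(-236) = -⅓ + 236 = 707/3 ≈ 235.67)
r² = (707/3)² = 499849/9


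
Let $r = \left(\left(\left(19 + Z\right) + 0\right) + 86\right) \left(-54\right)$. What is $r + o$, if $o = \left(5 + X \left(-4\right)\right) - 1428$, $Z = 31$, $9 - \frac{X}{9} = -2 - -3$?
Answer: $-9055$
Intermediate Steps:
$X = 72$ ($X = 81 - 9 \left(-2 - -3\right) = 81 - 9 \left(-2 + 3\right) = 81 - 9 = 72$)
$o = -1711$ ($o = \left(5 + 72 \left(-4\right)\right) - 1428 = \left(5 - 288\right) - 1428 = -283 - 1428 = -1711$)
$r = -7344$ ($r = \left(\left(\left(19 + 31\right) + 0\right) + 86\right) \left(-54\right) = \left(\left(50 + 0\right) + 86\right) \left(-54\right) = \left(50 + 86\right) \left(-54\right) = 136 \left(-54\right) = -7344$)
$r + o = -7344 - 1711 = -9055$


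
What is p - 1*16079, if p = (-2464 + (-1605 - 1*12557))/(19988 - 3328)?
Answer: -7879199/490 ≈ -16080.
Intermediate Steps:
p = -489/490 (p = (-2464 + (-1605 - 12557))/16660 = (-2464 - 14162)*(1/16660) = -16626*1/16660 = -489/490 ≈ -0.99796)
p - 1*16079 = -489/490 - 1*16079 = -489/490 - 16079 = -7879199/490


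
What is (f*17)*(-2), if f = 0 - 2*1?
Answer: 68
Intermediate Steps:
f = -2 (f = 0 - 2 = -2)
(f*17)*(-2) = -2*17*(-2) = -34*(-2) = 68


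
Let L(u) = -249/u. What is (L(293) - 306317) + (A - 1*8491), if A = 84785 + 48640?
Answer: -53145468/293 ≈ -1.8138e+5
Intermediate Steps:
A = 133425
(L(293) - 306317) + (A - 1*8491) = (-249/293 - 306317) + (133425 - 1*8491) = (-249*1/293 - 306317) + (133425 - 8491) = (-249/293 - 306317) + 124934 = -89751130/293 + 124934 = -53145468/293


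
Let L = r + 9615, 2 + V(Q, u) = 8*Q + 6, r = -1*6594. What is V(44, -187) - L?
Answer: -2665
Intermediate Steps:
r = -6594
V(Q, u) = 4 + 8*Q (V(Q, u) = -2 + (8*Q + 6) = -2 + (6 + 8*Q) = 4 + 8*Q)
L = 3021 (L = -6594 + 9615 = 3021)
V(44, -187) - L = (4 + 8*44) - 1*3021 = (4 + 352) - 3021 = 356 - 3021 = -2665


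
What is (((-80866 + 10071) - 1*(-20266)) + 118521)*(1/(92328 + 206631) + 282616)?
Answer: 1914894884628680/99653 ≈ 1.9216e+10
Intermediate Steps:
(((-80866 + 10071) - 1*(-20266)) + 118521)*(1/(92328 + 206631) + 282616) = ((-70795 + 20266) + 118521)*(1/298959 + 282616) = (-50529 + 118521)*(1/298959 + 282616) = 67992*(84490596745/298959) = 1914894884628680/99653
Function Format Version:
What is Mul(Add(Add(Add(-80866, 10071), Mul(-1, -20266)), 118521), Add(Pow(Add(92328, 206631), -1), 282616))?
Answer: Rational(1914894884628680, 99653) ≈ 1.9216e+10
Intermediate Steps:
Mul(Add(Add(Add(-80866, 10071), Mul(-1, -20266)), 118521), Add(Pow(Add(92328, 206631), -1), 282616)) = Mul(Add(Add(-70795, 20266), 118521), Add(Pow(298959, -1), 282616)) = Mul(Add(-50529, 118521), Add(Rational(1, 298959), 282616)) = Mul(67992, Rational(84490596745, 298959)) = Rational(1914894884628680, 99653)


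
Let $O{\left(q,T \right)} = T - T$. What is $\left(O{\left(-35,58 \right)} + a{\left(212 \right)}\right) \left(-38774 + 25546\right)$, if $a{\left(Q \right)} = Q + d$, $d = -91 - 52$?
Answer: $-912732$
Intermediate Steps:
$O{\left(q,T \right)} = 0$
$d = -143$ ($d = -91 - 52 = -143$)
$a{\left(Q \right)} = -143 + Q$ ($a{\left(Q \right)} = Q - 143 = -143 + Q$)
$\left(O{\left(-35,58 \right)} + a{\left(212 \right)}\right) \left(-38774 + 25546\right) = \left(0 + \left(-143 + 212\right)\right) \left(-38774 + 25546\right) = \left(0 + 69\right) \left(-13228\right) = 69 \left(-13228\right) = -912732$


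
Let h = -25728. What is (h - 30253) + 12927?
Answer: -43054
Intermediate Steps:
(h - 30253) + 12927 = (-25728 - 30253) + 12927 = -55981 + 12927 = -43054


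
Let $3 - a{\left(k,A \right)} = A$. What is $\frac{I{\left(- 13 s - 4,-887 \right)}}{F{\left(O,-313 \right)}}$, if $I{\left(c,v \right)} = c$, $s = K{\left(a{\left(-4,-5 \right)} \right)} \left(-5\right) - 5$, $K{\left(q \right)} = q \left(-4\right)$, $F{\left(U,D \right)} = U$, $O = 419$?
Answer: $- \frac{2019}{419} \approx -4.8186$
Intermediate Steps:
$a{\left(k,A \right)} = 3 - A$
$K{\left(q \right)} = - 4 q$
$s = 155$ ($s = - 4 \left(3 - -5\right) \left(-5\right) - 5 = - 4 \left(3 + 5\right) \left(-5\right) - 5 = \left(-4\right) 8 \left(-5\right) - 5 = \left(-32\right) \left(-5\right) - 5 = 160 - 5 = 155$)
$\frac{I{\left(- 13 s - 4,-887 \right)}}{F{\left(O,-313 \right)}} = \frac{\left(-13\right) 155 - 4}{419} = \left(-2015 - 4\right) \frac{1}{419} = \left(-2019\right) \frac{1}{419} = - \frac{2019}{419}$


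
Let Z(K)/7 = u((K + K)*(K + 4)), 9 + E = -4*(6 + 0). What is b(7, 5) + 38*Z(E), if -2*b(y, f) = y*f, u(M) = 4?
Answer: 2093/2 ≈ 1046.5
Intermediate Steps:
E = -33 (E = -9 - 4*(6 + 0) = -9 - 4*6 = -9 - 24 = -33)
Z(K) = 28 (Z(K) = 7*4 = 28)
b(y, f) = -f*y/2 (b(y, f) = -y*f/2 = -f*y/2)
b(7, 5) + 38*Z(E) = -½*5*7 + 38*28 = -35/2 + 1064 = 2093/2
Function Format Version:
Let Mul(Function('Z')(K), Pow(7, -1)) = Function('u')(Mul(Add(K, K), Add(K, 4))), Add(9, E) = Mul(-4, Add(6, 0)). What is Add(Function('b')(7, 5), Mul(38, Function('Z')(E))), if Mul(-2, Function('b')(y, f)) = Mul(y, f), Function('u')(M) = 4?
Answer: Rational(2093, 2) ≈ 1046.5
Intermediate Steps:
E = -33 (E = Add(-9, Mul(-4, Add(6, 0))) = Add(-9, Mul(-4, 6)) = Add(-9, -24) = -33)
Function('Z')(K) = 28 (Function('Z')(K) = Mul(7, 4) = 28)
Function('b')(y, f) = Mul(Rational(-1, 2), f, y) (Function('b')(y, f) = Mul(Rational(-1, 2), Mul(y, f)) = Mul(Rational(-1, 2), Mul(f, y)) = Mul(Rational(-1, 2), f, y))
Add(Function('b')(7, 5), Mul(38, Function('Z')(E))) = Add(Mul(Rational(-1, 2), 5, 7), Mul(38, 28)) = Add(Rational(-35, 2), 1064) = Rational(2093, 2)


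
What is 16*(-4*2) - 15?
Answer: -143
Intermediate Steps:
16*(-4*2) - 15 = 16*(-8) - 15 = -128 - 15 = -143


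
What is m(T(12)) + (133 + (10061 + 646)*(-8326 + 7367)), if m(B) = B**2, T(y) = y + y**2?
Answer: -10243544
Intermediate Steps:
m(T(12)) + (133 + (10061 + 646)*(-8326 + 7367)) = (12*(1 + 12))**2 + (133 + (10061 + 646)*(-8326 + 7367)) = (12*13)**2 + (133 + 10707*(-959)) = 156**2 + (133 - 10268013) = 24336 - 10267880 = -10243544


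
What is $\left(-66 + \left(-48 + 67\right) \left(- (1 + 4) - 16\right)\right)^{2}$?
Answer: $216225$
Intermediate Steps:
$\left(-66 + \left(-48 + 67\right) \left(- (1 + 4) - 16\right)\right)^{2} = \left(-66 + 19 \left(\left(-1\right) 5 + \left(-20 + 4\right)\right)\right)^{2} = \left(-66 + 19 \left(-5 - 16\right)\right)^{2} = \left(-66 + 19 \left(-21\right)\right)^{2} = \left(-66 - 399\right)^{2} = \left(-465\right)^{2} = 216225$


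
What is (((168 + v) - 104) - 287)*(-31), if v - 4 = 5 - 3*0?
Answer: 6634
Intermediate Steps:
v = 9 (v = 4 + (5 - 3*0) = 4 + (5 + 0) = 4 + 5 = 9)
(((168 + v) - 104) - 287)*(-31) = (((168 + 9) - 104) - 287)*(-31) = ((177 - 104) - 287)*(-31) = (73 - 287)*(-31) = -214*(-31) = 6634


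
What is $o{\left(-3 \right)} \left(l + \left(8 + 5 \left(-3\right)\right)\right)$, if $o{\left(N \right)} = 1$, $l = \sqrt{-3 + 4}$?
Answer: $-6$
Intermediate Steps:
$l = 1$ ($l = \sqrt{1} = 1$)
$o{\left(-3 \right)} \left(l + \left(8 + 5 \left(-3\right)\right)\right) = 1 \left(1 + \left(8 + 5 \left(-3\right)\right)\right) = 1 \left(1 + \left(8 - 15\right)\right) = 1 \left(1 - 7\right) = 1 \left(-6\right) = -6$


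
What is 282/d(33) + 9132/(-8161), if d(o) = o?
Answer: 666682/89771 ≈ 7.4265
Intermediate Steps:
282/d(33) + 9132/(-8161) = 282/33 + 9132/(-8161) = 282*(1/33) + 9132*(-1/8161) = 94/11 - 9132/8161 = 666682/89771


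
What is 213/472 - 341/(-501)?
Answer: 267665/236472 ≈ 1.1319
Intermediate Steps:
213/472 - 341/(-501) = 213*(1/472) - 341*(-1/501) = 213/472 + 341/501 = 267665/236472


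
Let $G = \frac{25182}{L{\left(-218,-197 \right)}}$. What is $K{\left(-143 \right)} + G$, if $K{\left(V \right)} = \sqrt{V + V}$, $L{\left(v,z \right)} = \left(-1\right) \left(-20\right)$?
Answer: $\frac{12591}{10} + i \sqrt{286} \approx 1259.1 + 16.912 i$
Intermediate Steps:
$L{\left(v,z \right)} = 20$
$K{\left(V \right)} = \sqrt{2} \sqrt{V}$ ($K{\left(V \right)} = \sqrt{2 V} = \sqrt{2} \sqrt{V}$)
$G = \frac{12591}{10}$ ($G = \frac{25182}{20} = 25182 \cdot \frac{1}{20} = \frac{12591}{10} \approx 1259.1$)
$K{\left(-143 \right)} + G = \sqrt{2} \sqrt{-143} + \frac{12591}{10} = \sqrt{2} i \sqrt{143} + \frac{12591}{10} = i \sqrt{286} + \frac{12591}{10} = \frac{12591}{10} + i \sqrt{286}$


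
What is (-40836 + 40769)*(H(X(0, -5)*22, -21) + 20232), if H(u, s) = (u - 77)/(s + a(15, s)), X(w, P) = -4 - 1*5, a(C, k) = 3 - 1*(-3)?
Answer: -4070317/3 ≈ -1.3568e+6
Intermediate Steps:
a(C, k) = 6 (a(C, k) = 3 + 3 = 6)
X(w, P) = -9 (X(w, P) = -4 - 5 = -9)
H(u, s) = (-77 + u)/(6 + s) (H(u, s) = (u - 77)/(s + 6) = (-77 + u)/(6 + s))
(-40836 + 40769)*(H(X(0, -5)*22, -21) + 20232) = (-40836 + 40769)*((-77 - 9*22)/(6 - 21) + 20232) = -67*((-77 - 198)/(-15) + 20232) = -67*(-1/15*(-275) + 20232) = -67*(55/3 + 20232) = -67*60751/3 = -4070317/3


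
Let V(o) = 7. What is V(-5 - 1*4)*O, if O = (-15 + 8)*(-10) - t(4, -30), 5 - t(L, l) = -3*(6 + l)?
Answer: 959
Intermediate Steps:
t(L, l) = 23 + 3*l (t(L, l) = 5 - (-3)*(6 + l) = 5 - (-18 - 3*l) = 5 + (18 + 3*l) = 23 + 3*l)
O = 137 (O = (-15 + 8)*(-10) - (23 + 3*(-30)) = -7*(-10) - (23 - 90) = 70 - 1*(-67) = 70 + 67 = 137)
V(-5 - 1*4)*O = 7*137 = 959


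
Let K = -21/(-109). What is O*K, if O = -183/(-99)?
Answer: 427/1199 ≈ 0.35613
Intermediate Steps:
K = 21/109 (K = -21*(-1/109) = 21/109 ≈ 0.19266)
O = 61/33 (O = -183*(-1/99) = 61/33 ≈ 1.8485)
O*K = (61/33)*(21/109) = 427/1199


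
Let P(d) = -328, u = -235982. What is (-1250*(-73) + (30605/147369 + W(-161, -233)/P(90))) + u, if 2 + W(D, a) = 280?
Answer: -3497973122783/24168516 ≈ -1.4473e+5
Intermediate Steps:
W(D, a) = 278 (W(D, a) = -2 + 280 = 278)
(-1250*(-73) + (30605/147369 + W(-161, -233)/P(90))) + u = (-1250*(-73) + (30605/147369 + 278/(-328))) - 235982 = (91250 + (30605*(1/147369) + 278*(-1/328))) - 235982 = (91250 + (30605/147369 - 139/164)) - 235982 = (91250 - 15465071/24168516) - 235982 = 2205361619929/24168516 - 235982 = -3497973122783/24168516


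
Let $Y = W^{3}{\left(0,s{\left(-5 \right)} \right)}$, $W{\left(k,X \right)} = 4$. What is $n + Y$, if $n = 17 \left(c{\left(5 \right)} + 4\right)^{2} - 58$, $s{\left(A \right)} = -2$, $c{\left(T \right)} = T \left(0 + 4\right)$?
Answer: $9798$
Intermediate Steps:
$c{\left(T \right)} = 4 T$ ($c{\left(T \right)} = T 4 = 4 T$)
$n = 9734$ ($n = 17 \left(4 \cdot 5 + 4\right)^{2} - 58 = 17 \left(20 + 4\right)^{2} - 58 = 17 \cdot 24^{2} - 58 = 17 \cdot 576 - 58 = 9792 - 58 = 9734$)
$Y = 64$ ($Y = 4^{3} = 64$)
$n + Y = 9734 + 64 = 9798$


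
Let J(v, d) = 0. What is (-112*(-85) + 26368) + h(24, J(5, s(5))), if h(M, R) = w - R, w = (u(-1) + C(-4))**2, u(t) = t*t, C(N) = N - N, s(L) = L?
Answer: 35889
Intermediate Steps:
C(N) = 0
u(t) = t**2
w = 1 (w = ((-1)**2 + 0)**2 = (1 + 0)**2 = 1**2 = 1)
h(M, R) = 1 - R
(-112*(-85) + 26368) + h(24, J(5, s(5))) = (-112*(-85) + 26368) + (1 - 1*0) = (9520 + 26368) + (1 + 0) = 35888 + 1 = 35889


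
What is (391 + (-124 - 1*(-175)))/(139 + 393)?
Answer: 221/266 ≈ 0.83083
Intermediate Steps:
(391 + (-124 - 1*(-175)))/(139 + 393) = (391 + (-124 + 175))/532 = (391 + 51)*(1/532) = 442*(1/532) = 221/266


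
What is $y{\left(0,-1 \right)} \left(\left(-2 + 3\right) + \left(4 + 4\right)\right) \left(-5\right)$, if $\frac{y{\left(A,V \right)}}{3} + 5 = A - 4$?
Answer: $1215$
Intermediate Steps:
$y{\left(A,V \right)} = -27 + 3 A$ ($y{\left(A,V \right)} = -15 + 3 \left(A - 4\right) = -15 + 3 \left(-4 + A\right) = -15 + \left(-12 + 3 A\right) = -27 + 3 A$)
$y{\left(0,-1 \right)} \left(\left(-2 + 3\right) + \left(4 + 4\right)\right) \left(-5\right) = \left(-27 + 3 \cdot 0\right) \left(\left(-2 + 3\right) + \left(4 + 4\right)\right) \left(-5\right) = \left(-27 + 0\right) \left(1 + 8\right) \left(-5\right) = \left(-27\right) 9 \left(-5\right) = \left(-243\right) \left(-5\right) = 1215$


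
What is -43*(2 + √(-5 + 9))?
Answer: -172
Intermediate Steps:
-43*(2 + √(-5 + 9)) = -43*(2 + √4) = -43*(2 + 2) = -43*4 = -172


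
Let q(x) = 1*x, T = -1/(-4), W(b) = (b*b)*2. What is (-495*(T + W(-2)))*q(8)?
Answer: -32670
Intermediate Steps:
W(b) = 2*b² (W(b) = b²*2 = 2*b²)
T = ¼ (T = -1*(-¼) = ¼ ≈ 0.25000)
q(x) = x
(-495*(T + W(-2)))*q(8) = -495*(¼ + 2*(-2)²)*8 = -495*(¼ + 2*4)*8 = -495*(¼ + 8)*8 = -495*33/4*8 = -99*165/4*8 = -16335/4*8 = -32670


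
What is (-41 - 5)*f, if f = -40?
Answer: 1840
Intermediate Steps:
(-41 - 5)*f = (-41 - 5)*(-40) = -46*(-40) = 1840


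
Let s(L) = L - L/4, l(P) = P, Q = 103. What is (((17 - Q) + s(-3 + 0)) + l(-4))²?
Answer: 136161/16 ≈ 8510.1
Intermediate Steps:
s(L) = 3*L/4 (s(L) = L - L/4 = 3*L/4)
(((17 - Q) + s(-3 + 0)) + l(-4))² = (((17 - 1*103) + 3*(-3 + 0)/4) - 4)² = (((17 - 103) + (¾)*(-3)) - 4)² = ((-86 - 9/4) - 4)² = (-353/4 - 4)² = (-369/4)² = 136161/16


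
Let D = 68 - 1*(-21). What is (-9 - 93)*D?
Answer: -9078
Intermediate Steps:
D = 89 (D = 68 + 21 = 89)
(-9 - 93)*D = (-9 - 93)*89 = -102*89 = -9078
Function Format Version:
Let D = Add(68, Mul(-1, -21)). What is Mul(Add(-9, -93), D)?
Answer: -9078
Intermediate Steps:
D = 89 (D = Add(68, 21) = 89)
Mul(Add(-9, -93), D) = Mul(Add(-9, -93), 89) = Mul(-102, 89) = -9078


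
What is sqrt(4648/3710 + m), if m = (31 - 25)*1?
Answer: 31*sqrt(530)/265 ≈ 2.6931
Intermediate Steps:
m = 6 (m = 6*1 = 6)
sqrt(4648/3710 + m) = sqrt(4648/3710 + 6) = sqrt(4648*(1/3710) + 6) = sqrt(332/265 + 6) = sqrt(1922/265) = 31*sqrt(530)/265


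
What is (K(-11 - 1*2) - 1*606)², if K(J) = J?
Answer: 383161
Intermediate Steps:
(K(-11 - 1*2) - 1*606)² = ((-11 - 1*2) - 1*606)² = ((-11 - 2) - 606)² = (-13 - 606)² = (-619)² = 383161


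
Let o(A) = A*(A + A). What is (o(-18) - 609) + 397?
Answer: 436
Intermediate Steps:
o(A) = 2*A**2 (o(A) = A*(2*A) = 2*A**2)
(o(-18) - 609) + 397 = (2*(-18)**2 - 609) + 397 = (2*324 - 609) + 397 = (648 - 609) + 397 = 39 + 397 = 436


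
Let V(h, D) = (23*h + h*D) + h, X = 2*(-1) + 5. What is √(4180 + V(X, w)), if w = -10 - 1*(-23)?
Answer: √4291 ≈ 65.506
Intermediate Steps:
X = 3 (X = -2 + 5 = 3)
w = 13 (w = -10 + 23 = 13)
V(h, D) = 24*h + D*h (V(h, D) = (23*h + D*h) + h = 24*h + D*h)
√(4180 + V(X, w)) = √(4180 + 3*(24 + 13)) = √(4180 + 3*37) = √(4180 + 111) = √4291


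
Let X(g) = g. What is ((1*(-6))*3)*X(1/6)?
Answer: -3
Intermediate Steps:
((1*(-6))*3)*X(1/6) = ((1*(-6))*3)/6 = -6*3*(⅙) = -18*⅙ = -3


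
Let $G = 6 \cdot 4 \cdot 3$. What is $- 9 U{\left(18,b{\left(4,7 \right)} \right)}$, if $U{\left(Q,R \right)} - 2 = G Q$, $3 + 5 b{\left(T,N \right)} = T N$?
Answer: $-11682$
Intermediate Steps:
$G = 72$ ($G = 24 \cdot 3 = 72$)
$b{\left(T,N \right)} = - \frac{3}{5} + \frac{N T}{5}$ ($b{\left(T,N \right)} = - \frac{3}{5} + \frac{T N}{5} = - \frac{3}{5} + \frac{N T}{5}$)
$U{\left(Q,R \right)} = 2 + 72 Q$
$- 9 U{\left(18,b{\left(4,7 \right)} \right)} = - 9 \left(2 + 72 \cdot 18\right) = - 9 \left(2 + 1296\right) = \left(-9\right) 1298 = -11682$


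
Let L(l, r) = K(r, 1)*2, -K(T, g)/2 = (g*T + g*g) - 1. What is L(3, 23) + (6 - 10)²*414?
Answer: 6532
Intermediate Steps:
K(T, g) = 2 - 2*g² - 2*T*g (K(T, g) = -2*((g*T + g*g) - 1) = -2*((T*g + g²) - 1) = -2*((g² + T*g) - 1) = -2*(-1 + g² + T*g) = 2 - 2*g² - 2*T*g)
L(l, r) = -4*r (L(l, r) = (2 - 2*1² - 2*r*1)*2 = (2 - 2*1 - 2*r)*2 = (2 - 2 - 2*r)*2 = -2*r*2 = -4*r)
L(3, 23) + (6 - 10)²*414 = -4*23 + (6 - 10)²*414 = -92 + (-4)²*414 = -92 + 16*414 = -92 + 6624 = 6532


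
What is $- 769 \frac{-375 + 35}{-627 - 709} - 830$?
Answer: $- \frac{342585}{334} \approx -1025.7$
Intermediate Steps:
$- 769 \frac{-375 + 35}{-627 - 709} - 830 = - 769 \left(- \frac{340}{-1336}\right) - 830 = - 769 \left(\left(-340\right) \left(- \frac{1}{1336}\right)\right) - 830 = \left(-769\right) \frac{85}{334} - 830 = - \frac{65365}{334} - 830 = - \frac{342585}{334}$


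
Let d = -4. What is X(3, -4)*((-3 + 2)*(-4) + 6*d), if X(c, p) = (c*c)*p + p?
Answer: 800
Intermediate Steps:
X(c, p) = p + p*c² (X(c, p) = c²*p + p = p*c² + p = p + p*c²)
X(3, -4)*((-3 + 2)*(-4) + 6*d) = (-4*(1 + 3²))*((-3 + 2)*(-4) + 6*(-4)) = (-4*(1 + 9))*(-1*(-4) - 24) = (-4*10)*(4 - 24) = -40*(-20) = 800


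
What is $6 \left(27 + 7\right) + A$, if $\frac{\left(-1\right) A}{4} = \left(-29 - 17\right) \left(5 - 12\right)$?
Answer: $-1084$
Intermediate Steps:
$A = -1288$ ($A = - 4 \left(-29 - 17\right) \left(5 - 12\right) = - 4 \left(- 46 \left(5 - 12\right)\right) = - 4 \left(\left(-46\right) \left(-7\right)\right) = \left(-4\right) 322 = -1288$)
$6 \left(27 + 7\right) + A = 6 \left(27 + 7\right) - 1288 = 6 \cdot 34 - 1288 = 204 - 1288 = -1084$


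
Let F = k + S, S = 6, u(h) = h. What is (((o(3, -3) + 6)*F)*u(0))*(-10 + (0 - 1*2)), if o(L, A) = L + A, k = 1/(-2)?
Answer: 0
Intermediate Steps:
k = -½ ≈ -0.50000
F = 11/2 (F = -½ + 6 = 11/2 ≈ 5.5000)
o(L, A) = A + L
(((o(3, -3) + 6)*F)*u(0))*(-10 + (0 - 1*2)) = ((((-3 + 3) + 6)*(11/2))*0)*(-10 + (0 - 1*2)) = (((0 + 6)*(11/2))*0)*(-10 + (0 - 2)) = ((6*(11/2))*0)*(-10 - 2) = (33*0)*(-12) = 0*(-12) = 0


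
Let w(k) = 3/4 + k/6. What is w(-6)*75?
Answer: -75/4 ≈ -18.750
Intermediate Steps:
w(k) = ¾ + k/6 (w(k) = 3*(¼) + k*(⅙) = ¾ + k/6)
w(-6)*75 = (¾ + (⅙)*(-6))*75 = (¾ - 1)*75 = -¼*75 = -75/4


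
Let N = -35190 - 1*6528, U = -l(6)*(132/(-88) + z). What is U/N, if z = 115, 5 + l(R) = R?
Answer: 227/83436 ≈ 0.0027206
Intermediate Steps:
l(R) = -5 + R
U = -227/2 (U = -(-5 + 6)*(132/(-88) + 115) = -(132*(-1/88) + 115) = -(-3/2 + 115) = -227/2 ≈ -113.50)
N = -41718 (N = -35190 - 6528 = -41718)
U/N = -227/2/(-41718) = -227/2*(-1/41718) = 227/83436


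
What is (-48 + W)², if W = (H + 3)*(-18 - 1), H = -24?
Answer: 123201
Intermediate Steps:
W = 399 (W = (-24 + 3)*(-18 - 1) = -21*(-19) = 399)
(-48 + W)² = (-48 + 399)² = 351² = 123201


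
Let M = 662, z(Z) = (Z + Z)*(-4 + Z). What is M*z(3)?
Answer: -3972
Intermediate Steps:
z(Z) = 2*Z*(-4 + Z) (z(Z) = (2*Z)*(-4 + Z) = 2*Z*(-4 + Z))
M*z(3) = 662*(2*3*(-4 + 3)) = 662*(2*3*(-1)) = 662*(-6) = -3972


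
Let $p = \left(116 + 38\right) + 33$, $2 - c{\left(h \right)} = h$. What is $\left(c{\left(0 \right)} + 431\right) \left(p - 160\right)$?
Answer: $11691$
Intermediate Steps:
$c{\left(h \right)} = 2 - h$
$p = 187$ ($p = 154 + 33 = 187$)
$\left(c{\left(0 \right)} + 431\right) \left(p - 160\right) = \left(\left(2 - 0\right) + 431\right) \left(187 - 160\right) = \left(\left(2 + 0\right) + 431\right) \left(187 - 160\right) = \left(2 + 431\right) \left(187 - 160\right) = 433 \cdot 27 = 11691$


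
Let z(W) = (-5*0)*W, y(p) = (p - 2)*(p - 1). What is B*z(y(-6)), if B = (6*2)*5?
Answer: 0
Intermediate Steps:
y(p) = (-1 + p)*(-2 + p) (y(p) = (-2 + p)*(-1 + p) = (-1 + p)*(-2 + p))
z(W) = 0 (z(W) = 0*W = 0)
B = 60 (B = 12*5 = 60)
B*z(y(-6)) = 60*0 = 0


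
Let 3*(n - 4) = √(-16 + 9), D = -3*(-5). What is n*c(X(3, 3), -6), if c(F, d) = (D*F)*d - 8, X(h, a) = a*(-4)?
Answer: 4288 + 1072*I*√7/3 ≈ 4288.0 + 945.42*I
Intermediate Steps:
D = 15
X(h, a) = -4*a
c(F, d) = -8 + 15*F*d (c(F, d) = (15*F)*d - 8 = 15*F*d - 8 = -8 + 15*F*d)
n = 4 + I*√7/3 (n = 4 + √(-16 + 9)/3 = 4 + √(-7)/3 = 4 + (I*√7)/3 = 4 + I*√7/3 ≈ 4.0 + 0.88192*I)
n*c(X(3, 3), -6) = (4 + I*√7/3)*(-8 + 15*(-4*3)*(-6)) = (4 + I*√7/3)*(-8 + 15*(-12)*(-6)) = (4 + I*√7/3)*(-8 + 1080) = (4 + I*√7/3)*1072 = 4288 + 1072*I*√7/3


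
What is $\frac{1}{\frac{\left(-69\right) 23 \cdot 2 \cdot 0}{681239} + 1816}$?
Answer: $\frac{1}{1816} \approx 0.00055066$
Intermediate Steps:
$\frac{1}{\frac{\left(-69\right) 23 \cdot 2 \cdot 0}{681239} + 1816} = \frac{1}{\left(-1587\right) 0 \cdot \frac{1}{681239} + 1816} = \frac{1}{0 \cdot \frac{1}{681239} + 1816} = \frac{1}{0 + 1816} = \frac{1}{1816}$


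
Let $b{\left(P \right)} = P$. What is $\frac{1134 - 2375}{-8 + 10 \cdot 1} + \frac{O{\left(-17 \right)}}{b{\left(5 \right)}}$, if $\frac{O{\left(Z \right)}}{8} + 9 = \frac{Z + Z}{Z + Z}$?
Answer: $- \frac{6333}{10} \approx -633.3$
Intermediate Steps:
$O{\left(Z \right)} = -64$ ($O{\left(Z \right)} = -72 + 8 \frac{Z + Z}{Z + Z} = -72 + 8 \frac{2 Z}{2 Z} = -72 + 8 \cdot 2 Z \frac{1}{2 Z} = -72 + 8 \cdot 1 = -72 + 8 = -64$)
$\frac{1134 - 2375}{-8 + 10 \cdot 1} + \frac{O{\left(-17 \right)}}{b{\left(5 \right)}} = \frac{1134 - 2375}{-8 + 10 \cdot 1} - \frac{64}{5} = - \frac{1241}{-8 + 10} - \frac{64}{5} = - \frac{1241}{2} - \frac{64}{5} = - \frac{6333}{10}$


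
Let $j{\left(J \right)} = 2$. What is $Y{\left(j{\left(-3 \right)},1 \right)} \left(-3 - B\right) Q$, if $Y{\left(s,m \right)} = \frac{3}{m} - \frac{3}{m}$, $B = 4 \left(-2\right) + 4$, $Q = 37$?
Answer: $0$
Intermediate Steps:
$B = -4$ ($B = -8 + 4 = -4$)
$Y{\left(s,m \right)} = 0$
$Y{\left(j{\left(-3 \right)},1 \right)} \left(-3 - B\right) Q = 0 \left(-3 - -4\right) 37 = 0 \left(-3 + 4\right) 37 = 0 \cdot 1 \cdot 37 = 0 \cdot 37 = 0$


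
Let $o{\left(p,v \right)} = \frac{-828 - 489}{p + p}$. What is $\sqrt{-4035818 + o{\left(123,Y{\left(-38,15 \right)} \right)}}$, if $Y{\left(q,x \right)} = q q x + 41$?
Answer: $\frac{3 i \sqrt{3015208470}}{82} \approx 2008.9 i$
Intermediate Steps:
$Y{\left(q,x \right)} = 41 + x q^{2}$ ($Y{\left(q,x \right)} = q^{2} x + 41 = x q^{2} + 41 = 41 + x q^{2}$)
$o{\left(p,v \right)} = - \frac{1317}{2 p}$
$\sqrt{-4035818 + o{\left(123,Y{\left(-38,15 \right)} \right)}} = \sqrt{-4035818 - \frac{1317}{2 \cdot 123}} = \sqrt{-4035818 - \frac{439}{82}} = \sqrt{- \frac{330937515}{82}} = \frac{3 i \sqrt{3015208470}}{82}$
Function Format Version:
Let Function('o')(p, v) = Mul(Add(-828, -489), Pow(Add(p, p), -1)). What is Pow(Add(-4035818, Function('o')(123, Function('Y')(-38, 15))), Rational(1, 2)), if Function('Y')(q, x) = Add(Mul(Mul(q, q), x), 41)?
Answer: Mul(Rational(3, 82), I, Pow(3015208470, Rational(1, 2))) ≈ Mul(2008.9, I)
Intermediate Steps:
Function('Y')(q, x) = Add(41, Mul(x, Pow(q, 2))) (Function('Y')(q, x) = Add(Mul(Pow(q, 2), x), 41) = Add(Mul(x, Pow(q, 2)), 41) = Add(41, Mul(x, Pow(q, 2))))
Function('o')(p, v) = Mul(Rational(-1317, 2), Pow(p, -1)) (Function('o')(p, v) = Mul(-1317, Pow(Mul(2, p), -1)) = Mul(-1317, Mul(Rational(1, 2), Pow(p, -1))) = Mul(Rational(-1317, 2), Pow(p, -1)))
Pow(Add(-4035818, Function('o')(123, Function('Y')(-38, 15))), Rational(1, 2)) = Pow(Add(-4035818, Mul(Rational(-1317, 2), Pow(123, -1))), Rational(1, 2)) = Pow(Add(-4035818, Mul(Rational(-1317, 2), Rational(1, 123))), Rational(1, 2)) = Pow(Add(-4035818, Rational(-439, 82)), Rational(1, 2)) = Pow(Rational(-330937515, 82), Rational(1, 2)) = Mul(Rational(3, 82), I, Pow(3015208470, Rational(1, 2)))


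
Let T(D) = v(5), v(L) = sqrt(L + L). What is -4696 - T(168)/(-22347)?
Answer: -4696 + sqrt(10)/22347 ≈ -4696.0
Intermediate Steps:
v(L) = sqrt(2)*sqrt(L) (v(L) = sqrt(2*L) = sqrt(2)*sqrt(L))
T(D) = sqrt(10) (T(D) = sqrt(2)*sqrt(5) = sqrt(10))
-4696 - T(168)/(-22347) = -4696 - sqrt(10)/(-22347) = -4696 - sqrt(10)*(-1)/22347 = -4696 - (-1)*sqrt(10)/22347 = -4696 + sqrt(10)/22347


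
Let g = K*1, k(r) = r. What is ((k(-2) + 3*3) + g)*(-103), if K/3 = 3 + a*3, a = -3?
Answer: 1133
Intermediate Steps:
K = -18 (K = 3*(3 - 3*3) = 3*(3 - 9) = 3*(-6) = -18)
g = -18 (g = -18*1 = -18)
((k(-2) + 3*3) + g)*(-103) = ((-2 + 3*3) - 18)*(-103) = ((-2 + 9) - 18)*(-103) = (7 - 18)*(-103) = -11*(-103) = 1133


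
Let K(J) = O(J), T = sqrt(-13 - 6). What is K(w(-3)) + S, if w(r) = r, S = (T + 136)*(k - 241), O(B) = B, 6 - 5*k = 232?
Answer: -194631/5 - 1431*I*sqrt(19)/5 ≈ -38926.0 - 1247.5*I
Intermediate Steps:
k = -226/5 (k = 6/5 - 1/5*232 = 6/5 - 232/5 = -226/5 ≈ -45.200)
T = I*sqrt(19) (T = sqrt(-19) = I*sqrt(19) ≈ 4.3589*I)
S = -194616/5 - 1431*I*sqrt(19)/5 (S = (I*sqrt(19) + 136)*(-226/5 - 241) = (136 + I*sqrt(19))*(-1431/5) = -194616/5 - 1431*I*sqrt(19)/5 ≈ -38923.0 - 1247.5*I)
K(J) = J
K(w(-3)) + S = -3 + (-194616/5 - 1431*I*sqrt(19)/5) = -194631/5 - 1431*I*sqrt(19)/5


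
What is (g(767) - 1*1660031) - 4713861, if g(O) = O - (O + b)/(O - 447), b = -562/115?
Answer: -234531087643/36800 ≈ -6.3731e+6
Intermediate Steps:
b = -562/115 (b = -562*1/115 = -562/115 ≈ -4.8870)
g(O) = O - (-562/115 + O)/(-447 + O) (g(O) = O - (O - 562/115)/(O - 447) = O - (-562/115 + O)/(-447 + O))
(g(767) - 1*1660031) - 4713861 = ((562/115 + 767**2 - 448*767)/(-447 + 767) - 1*1660031) - 4713861 = ((562/115 + 588289 - 343616)/320 - 1660031) - 4713861 = ((1/320)*(28137957/115) - 1660031) - 4713861 = (28137957/36800 - 1660031) - 4713861 = -61061002843/36800 - 4713861 = -234531087643/36800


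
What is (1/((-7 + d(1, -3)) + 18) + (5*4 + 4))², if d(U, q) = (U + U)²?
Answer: 130321/225 ≈ 579.20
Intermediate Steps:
d(U, q) = 4*U² (d(U, q) = (2*U)² = 4*U²)
(1/((-7 + d(1, -3)) + 18) + (5*4 + 4))² = (1/((-7 + 4*1²) + 18) + (5*4 + 4))² = (1/((-7 + 4*1) + 18) + (20 + 4))² = (1/((-7 + 4) + 18) + 24)² = (1/(-3 + 18) + 24)² = (1/15 + 24)² = (361/15)² = 130321/225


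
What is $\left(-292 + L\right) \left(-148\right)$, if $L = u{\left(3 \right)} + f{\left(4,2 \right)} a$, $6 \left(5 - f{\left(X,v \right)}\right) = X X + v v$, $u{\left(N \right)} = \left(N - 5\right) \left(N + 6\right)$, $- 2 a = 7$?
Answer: $\frac{140230}{3} \approx 46743.0$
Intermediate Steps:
$a = - \frac{7}{2}$ ($a = \left(- \frac{1}{2}\right) 7 = - \frac{7}{2} \approx -3.5$)
$u{\left(N \right)} = \left(-5 + N\right) \left(6 + N\right)$
$f{\left(X,v \right)} = 5 - \frac{X^{2}}{6} - \frac{v^{2}}{6}$ ($f{\left(X,v \right)} = 5 - \frac{X X + v v}{6} = 5 - \frac{X^{2} + v^{2}}{6} = 5 - \left(\frac{X^{2}}{6} + \frac{v^{2}}{6}\right) = 5 - \frac{X^{2}}{6} - \frac{v^{2}}{6}$)
$L = - \frac{143}{6}$ ($L = \left(-30 + 3 + 3^{2}\right) + \left(5 - \frac{4^{2}}{6} - \frac{2^{2}}{6}\right) \left(- \frac{7}{2}\right) = \left(-30 + 3 + 9\right) + \left(5 - \frac{8}{3} - \frac{2}{3}\right) \left(- \frac{7}{2}\right) = -18 + \left(5 - \frac{8}{3} - \frac{2}{3}\right) \left(- \frac{7}{2}\right) = -18 + \frac{5}{3} \left(- \frac{7}{2}\right) = -18 - \frac{35}{6} = - \frac{143}{6} \approx -23.833$)
$\left(-292 + L\right) \left(-148\right) = \left(-292 - \frac{143}{6}\right) \left(-148\right) = \left(- \frac{1895}{6}\right) \left(-148\right) = \frac{140230}{3}$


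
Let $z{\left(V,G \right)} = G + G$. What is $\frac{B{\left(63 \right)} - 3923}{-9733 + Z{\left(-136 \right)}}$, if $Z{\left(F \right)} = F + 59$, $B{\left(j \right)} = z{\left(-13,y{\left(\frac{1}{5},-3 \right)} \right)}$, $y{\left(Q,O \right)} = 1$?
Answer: $\frac{1307}{3270} \approx 0.39969$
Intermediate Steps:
$z{\left(V,G \right)} = 2 G$
$B{\left(j \right)} = 2$ ($B{\left(j \right)} = 2 \cdot 1 = 2$)
$Z{\left(F \right)} = 59 + F$
$\frac{B{\left(63 \right)} - 3923}{-9733 + Z{\left(-136 \right)}} = \frac{2 - 3923}{-9733 + \left(59 - 136\right)} = - \frac{3921}{-9733 - 77} = - \frac{3921}{-9810} = \left(-3921\right) \left(- \frac{1}{9810}\right) = \frac{1307}{3270}$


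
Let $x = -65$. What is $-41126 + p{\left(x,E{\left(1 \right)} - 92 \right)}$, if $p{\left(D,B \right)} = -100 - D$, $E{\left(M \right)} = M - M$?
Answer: $-41161$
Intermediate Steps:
$E{\left(M \right)} = 0$
$-41126 + p{\left(x,E{\left(1 \right)} - 92 \right)} = -41126 - 35 = -41161$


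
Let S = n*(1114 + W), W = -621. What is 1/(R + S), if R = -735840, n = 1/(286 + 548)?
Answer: -834/613690067 ≈ -1.3590e-6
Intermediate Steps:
n = 1/834 ≈ 0.0011990
S = 493/834 (S = (1114 - 621)/834 = (1/834)*493 = 493/834 ≈ 0.59113)
1/(R + S) = 1/(-735840 + 493/834) = 1/(-613690067/834) = -834/613690067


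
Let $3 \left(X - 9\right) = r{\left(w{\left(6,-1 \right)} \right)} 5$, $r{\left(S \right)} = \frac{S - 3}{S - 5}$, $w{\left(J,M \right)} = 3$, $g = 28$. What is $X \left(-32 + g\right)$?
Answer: $-36$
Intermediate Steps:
$r{\left(S \right)} = \frac{-3 + S}{-5 + S}$
$X = 9$ ($X = 9 + \frac{\frac{-3 + 3}{-5 + 3} \cdot 5}{3} = 9 + \frac{\frac{1}{-2} \cdot 0 \cdot 5}{3} = 9 + \frac{\left(- \frac{1}{2}\right) 0 \cdot 5}{3} = 9 + \frac{0 \cdot 5}{3} = 9 + \frac{1}{3} \cdot 0 = 9 + 0 = 9$)
$X \left(-32 + g\right) = 9 \left(-32 + 28\right) = 9 \left(-4\right) = -36$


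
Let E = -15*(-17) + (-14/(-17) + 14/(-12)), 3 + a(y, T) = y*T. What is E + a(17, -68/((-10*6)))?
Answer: 46057/170 ≈ 270.92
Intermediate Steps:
a(y, T) = -3 + T*y (a(y, T) = -3 + y*T = -3 + T*y)
E = 25975/102 (E = 255 + (-14*(-1/17) + 14*(-1/12)) = 255 + (14/17 - 7/6) = 255 - 35/102 = 25975/102 ≈ 254.66)
E + a(17, -68/((-10*6))) = 25975/102 + (-3 - 68/((-10*6))*17) = 25975/102 + (-3 - 68/(-60)*17) = 25975/102 + (-3 - 68*(-1/60)*17) = 25975/102 + (-3 + (17/15)*17) = 25975/102 + (-3 + 289/15) = 25975/102 + 244/15 = 46057/170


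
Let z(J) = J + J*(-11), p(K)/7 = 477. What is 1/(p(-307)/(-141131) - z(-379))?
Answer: -141131/534889829 ≈ -0.00026385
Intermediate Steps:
p(K) = 3339 (p(K) = 7*477 = 3339)
z(J) = -10*J (z(J) = J - 11*J = -10*J)
1/(p(-307)/(-141131) - z(-379)) = 1/(3339/(-141131) - (-10)*(-379)) = 1/(3339*(-1/141131) - 1*3790) = 1/(-3339/141131 - 3790) = 1/(-534889829/141131) = -141131/534889829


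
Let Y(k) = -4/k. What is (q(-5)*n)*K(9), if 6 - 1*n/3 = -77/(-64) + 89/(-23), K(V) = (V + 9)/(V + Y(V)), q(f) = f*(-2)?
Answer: 15499755/28336 ≈ 547.00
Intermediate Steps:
q(f) = -2*f
K(V) = (9 + V)/(V - 4/V) (K(V) = (V + 9)/(V - 4/V) = (9 + V)/(V - 4/V))
n = 38271/1472 (n = 18 - 3*(-77/(-64) + 89/(-23)) = 18 - 3*(-77*(-1/64) + 89*(-1/23)) = 18 - 3*(77/64 - 89/23) = 18 - 3*(-3925/1472) = 18 + 11775/1472 = 38271/1472 ≈ 25.999)
(q(-5)*n)*K(9) = (-2*(-5)*(38271/1472))*(9*(9 + 9)/(-4 + 9²)) = (10*(38271/1472))*(9*18/(-4 + 81)) = 191355*(9*18/77)/736 = 191355*(9*(1/77)*18)/736 = (191355/736)*(162/77) = 15499755/28336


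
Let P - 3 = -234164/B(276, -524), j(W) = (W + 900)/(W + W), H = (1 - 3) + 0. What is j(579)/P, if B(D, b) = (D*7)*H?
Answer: 34017/1693961 ≈ 0.020081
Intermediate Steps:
H = -2 (H = -2 + 0 = -2)
B(D, b) = -14*D (B(D, b) = (D*7)*(-2) = (7*D)*(-2) = -14*D)
j(W) = (900 + W)/(2*W) (j(W) = (900 + W)/((2*W)) = (900 + W)*(1/(2*W)) = (900 + W)/(2*W))
P = 8777/138 (P = 3 - 234164/((-14*276)) = 3 - 234164/(-3864) = 3 - 234164*(-1/3864) = 3 + 8363/138 = 8777/138 ≈ 63.601)
j(579)/P = ((1/2)*(900 + 579)/579)/(8777/138) = ((1/2)*(1/579)*1479)*(138/8777) = (493/386)*(138/8777) = 34017/1693961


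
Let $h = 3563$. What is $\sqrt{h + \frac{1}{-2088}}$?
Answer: $\frac{\sqrt{431493494}}{348} \approx 59.691$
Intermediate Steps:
$\sqrt{h + \frac{1}{-2088}} = \sqrt{3563 + \frac{1}{-2088}} = \sqrt{3563 - \frac{1}{2088}} = \sqrt{\frac{7439543}{2088}} = \frac{\sqrt{431493494}}{348}$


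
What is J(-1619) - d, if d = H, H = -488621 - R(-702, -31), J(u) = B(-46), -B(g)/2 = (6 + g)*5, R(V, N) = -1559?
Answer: 487462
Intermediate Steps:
B(g) = -60 - 10*g (B(g) = -2*(6 + g)*5 = -2*(30 + 5*g) = -60 - 10*g)
J(u) = 400 (J(u) = -60 - 10*(-46) = -60 + 460 = 400)
H = -487062 (H = -488621 - 1*(-1559) = -488621 + 1559 = -487062)
d = -487062
J(-1619) - d = 400 - 1*(-487062) = 400 + 487062 = 487462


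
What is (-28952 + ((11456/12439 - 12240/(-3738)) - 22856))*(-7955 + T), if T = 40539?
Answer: -1868708356515136/1107071 ≈ -1.6880e+9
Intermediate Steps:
(-28952 + ((11456/12439 - 12240/(-3738)) - 22856))*(-7955 + T) = (-28952 + ((11456/12439 - 12240/(-3738)) - 22856))*(-7955 + 40539) = (-28952 + ((11456*(1/12439) - 12240*(-1/3738)) - 22856))*32584 = (-28952 + ((11456/12439 + 2040/623) - 22856))*32584 = (-28952 + (4644664/1107071 - 22856))*32584 = (-28952 - 25298570112/1107071)*32584 = -57350489704/1107071*32584 = -1868708356515136/1107071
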